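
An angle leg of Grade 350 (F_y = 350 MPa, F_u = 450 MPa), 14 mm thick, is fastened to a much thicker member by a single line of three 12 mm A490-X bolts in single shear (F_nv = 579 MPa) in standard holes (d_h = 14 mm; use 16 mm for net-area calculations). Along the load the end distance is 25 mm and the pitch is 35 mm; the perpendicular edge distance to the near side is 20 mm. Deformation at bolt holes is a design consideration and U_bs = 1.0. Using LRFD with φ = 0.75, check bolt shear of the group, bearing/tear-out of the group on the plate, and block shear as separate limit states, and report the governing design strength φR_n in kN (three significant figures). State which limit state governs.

Bolt shear: A_b = π·12²/4 = 113.1 mm²; R_n = 579 × 113.1 × 3 × 1 / 1000 = 196.5 kN → 0.75 × 196.5 = 147 kN.
Bearing: edge l_c = 18, r_n = 136.1 kN; interior l_c = 21, r_n = 158.8 kN; R_n = 136.1 + 2·158.8 = 453.6 kN → 340 kN.
Block shear: A_gv = 1330, A_nv = 770, A_nt = 168 mm²; R_n = min(0.6F_uA_nv, 0.6F_yA_gv) + U_bs·F_u·A_nt = 283.5 kN → 213 kN.
Bolt shear governs: 147 kN.

147 kN (bolt shear governs)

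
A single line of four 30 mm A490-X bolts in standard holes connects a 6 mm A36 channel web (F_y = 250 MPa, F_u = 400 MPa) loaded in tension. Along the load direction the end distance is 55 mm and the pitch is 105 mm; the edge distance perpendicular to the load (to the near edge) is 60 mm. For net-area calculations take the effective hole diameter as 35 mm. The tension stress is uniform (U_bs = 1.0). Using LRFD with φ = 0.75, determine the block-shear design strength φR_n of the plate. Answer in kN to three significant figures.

326 kN

Shear plane L_v = 55 + 3·105 = 370 mm; A_gv = 370 × 6 = 2220 mm².
A_nv = (370 − 3.5·35) × 6 = 1485 mm².
A_nt = (60 − 0.5·35) × 6 = 255 mm².
0.6 F_u A_nv = 356.4 kN; 0.6 F_y A_gv = 333 kN → shear yielding governs the shear term.
R_n = 333 + 1.0 × 400 × 255 / 1000 = 435 kN.
Design strength φR_n = 0.75 × 435 = 326 kN.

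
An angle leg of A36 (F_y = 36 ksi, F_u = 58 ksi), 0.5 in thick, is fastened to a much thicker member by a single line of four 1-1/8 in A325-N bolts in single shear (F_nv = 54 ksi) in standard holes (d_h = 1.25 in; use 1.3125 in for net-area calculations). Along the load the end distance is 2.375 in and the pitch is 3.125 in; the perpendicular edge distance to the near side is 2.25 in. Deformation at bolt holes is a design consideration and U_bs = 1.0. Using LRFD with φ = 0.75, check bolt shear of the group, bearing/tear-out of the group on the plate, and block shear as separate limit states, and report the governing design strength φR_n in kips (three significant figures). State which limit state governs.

128 kips (block shear governs)

Bolt shear: A_b = π·1.125²/4 = 0.994 in²; R_n = 54 × 0.994 × 4 × 1 = 214.7 kips → 0.75 × 214.7 = 161 kips.
Bearing: edge l_c = 1.75, r_n = 60.9 kips; interior l_c = 1.875, r_n = 65.25 kips; R_n = 60.9 + 3·65.25 = 256.6 kips → 192 kips.
Block shear: A_gv = 5.875, A_nv = 3.578, A_nt = 0.7969 in²; R_n = min(0.6F_uA_nv, 0.6F_yA_gv) + U_bs·F_u·A_nt = 170.7 kips → 128 kips.
Block shear governs: 128 kips.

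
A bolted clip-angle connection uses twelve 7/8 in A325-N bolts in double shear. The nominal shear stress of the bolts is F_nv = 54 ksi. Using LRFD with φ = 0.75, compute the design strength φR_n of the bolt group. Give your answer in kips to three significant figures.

584 kips

A_b = π × 0.875² / 4 = 0.6013 in².
R_n = F_nv · A_b · n · n_s = 54 × 0.6013 × 12 × 2 = 779.3 kips.
Design strength φR_n = 0.75 × 779.3 = 584 kips.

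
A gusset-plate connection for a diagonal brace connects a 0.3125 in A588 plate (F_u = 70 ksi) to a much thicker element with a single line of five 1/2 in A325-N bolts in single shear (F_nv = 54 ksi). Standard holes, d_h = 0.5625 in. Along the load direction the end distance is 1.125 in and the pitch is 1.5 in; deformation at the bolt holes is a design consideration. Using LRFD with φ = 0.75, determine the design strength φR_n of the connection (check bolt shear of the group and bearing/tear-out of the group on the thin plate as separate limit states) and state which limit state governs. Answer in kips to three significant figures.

Bolt shear: A_b = π·0.5²/4 = 0.1963 in²; R_n = 54 × 0.1963 × 5 × 1 = 53.01 kips → 0.75 × 53.01 = 39.8 kips.
Bearing (1.2 l_c t F_u ≤ 2.4 d t F_u): upper limit = 2.4·0.5·0.3125·70 = 26.25 kips.
  Edge l_c = 1.125 − 0.5625/2 = 0.8438 → r_n = 22.15 kips; interior l_c = 1.5 − 0.5625 = 0.9375 → r_n = 24.61 kips.
  R_n,bearing = 1·22.15 + 4·24.61 = 120.6 kips → 0.75 × 120.6 = 90.4 kips.
Bolt shear governs: 39.8 kips.

39.8 kips (bolt shear governs)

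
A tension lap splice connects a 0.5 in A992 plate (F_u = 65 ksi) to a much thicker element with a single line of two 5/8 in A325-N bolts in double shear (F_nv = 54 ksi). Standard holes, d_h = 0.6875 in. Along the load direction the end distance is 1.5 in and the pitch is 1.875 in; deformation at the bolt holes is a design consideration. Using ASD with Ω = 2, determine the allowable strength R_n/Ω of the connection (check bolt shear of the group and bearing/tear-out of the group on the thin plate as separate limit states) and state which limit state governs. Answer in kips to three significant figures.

33.1 kips (bolt shear governs)

Bolt shear: A_b = π·0.625²/4 = 0.3068 in²; R_n = 54 × 0.3068 × 2 × 2 = 66.27 kips → 66.27 / 2 = 33.1 kips.
Bearing (1.2 l_c t F_u ≤ 2.4 d t F_u): upper limit = 2.4·0.625·0.5·65 = 48.75 kips.
  Edge l_c = 1.5 − 0.6875/2 = 1.156 → r_n = 45.09 kips; interior l_c = 1.875 − 0.6875 = 1.188 → r_n = 46.31 kips.
  R_n,bearing = 1·45.09 + 1·46.31 = 91.41 kips → 91.41 / 2 = 45.7 kips.
Bolt shear governs: 33.1 kips.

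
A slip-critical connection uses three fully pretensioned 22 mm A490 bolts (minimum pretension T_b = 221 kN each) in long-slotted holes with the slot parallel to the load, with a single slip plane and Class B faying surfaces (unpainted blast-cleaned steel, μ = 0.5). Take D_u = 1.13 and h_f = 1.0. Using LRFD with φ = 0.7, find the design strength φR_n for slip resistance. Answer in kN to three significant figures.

262 kN

R_n = μ · D_u · h_f · T_b · n_s · n_b = 0.5 × 1.13 × 1.0 × 221 × 1 × 3 = 374.6 kN.
Design strength φR_n = 0.7 × 374.6 = 262 kN.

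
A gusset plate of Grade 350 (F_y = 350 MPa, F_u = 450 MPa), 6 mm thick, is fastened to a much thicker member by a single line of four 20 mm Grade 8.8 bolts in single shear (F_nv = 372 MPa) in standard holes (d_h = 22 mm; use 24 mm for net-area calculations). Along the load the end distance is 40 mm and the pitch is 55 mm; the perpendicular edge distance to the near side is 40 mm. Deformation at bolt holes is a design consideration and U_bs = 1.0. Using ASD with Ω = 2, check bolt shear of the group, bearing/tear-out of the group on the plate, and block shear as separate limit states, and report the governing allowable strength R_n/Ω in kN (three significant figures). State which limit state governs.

Bolt shear: A_b = π·20²/4 = 314.2 mm²; R_n = 372 × 314.2 × 4 × 1 / 1000 = 467.5 kN → 467.5 / 2 = 234 kN.
Bearing: edge l_c = 29, r_n = 93.96 kN; interior l_c = 33, r_n = 106.9 kN; R_n = 93.96 + 3·106.9 = 414.7 kN → 207 kN.
Block shear: A_gv = 1230, A_nv = 726, A_nt = 168 mm²; R_n = min(0.6F_uA_nv, 0.6F_yA_gv) + U_bs·F_u·A_nt = 271.6 kN → 136 kN.
Block shear governs: 136 kN.

136 kN (block shear governs)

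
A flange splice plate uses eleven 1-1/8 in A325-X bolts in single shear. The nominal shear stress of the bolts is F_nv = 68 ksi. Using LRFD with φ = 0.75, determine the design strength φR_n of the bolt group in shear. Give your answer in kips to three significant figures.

A_b = π × 1.125² / 4 = 0.994 in².
R_n = F_nv · A_b · n · n_s = 68 × 0.994 × 11 × 1 = 743.5 kips.
Design strength φR_n = 0.75 × 743.5 = 558 kips.

558 kips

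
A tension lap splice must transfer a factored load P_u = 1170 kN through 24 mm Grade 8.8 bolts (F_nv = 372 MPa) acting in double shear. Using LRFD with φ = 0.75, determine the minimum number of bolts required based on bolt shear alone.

5 bolts

A_b = π·24²/4 = 452.4 mm².
Per-bolt design strength φR_n = 0.75 × 372 × 452.4 × 2 / 1000 = 252.4 kN.
n ≥ 1170 / 252.4 = 4.635 → use 5 bolts.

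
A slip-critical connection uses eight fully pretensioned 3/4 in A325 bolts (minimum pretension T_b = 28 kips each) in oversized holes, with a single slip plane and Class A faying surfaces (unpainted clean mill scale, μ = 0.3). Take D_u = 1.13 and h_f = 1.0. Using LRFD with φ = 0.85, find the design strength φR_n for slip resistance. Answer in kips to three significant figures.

64.5 kips

R_n = μ · D_u · h_f · T_b · n_s · n_b = 0.3 × 1.13 × 1.0 × 28 × 1 × 8 = 75.94 kips.
Design strength φR_n = 0.85 × 75.94 = 64.5 kips.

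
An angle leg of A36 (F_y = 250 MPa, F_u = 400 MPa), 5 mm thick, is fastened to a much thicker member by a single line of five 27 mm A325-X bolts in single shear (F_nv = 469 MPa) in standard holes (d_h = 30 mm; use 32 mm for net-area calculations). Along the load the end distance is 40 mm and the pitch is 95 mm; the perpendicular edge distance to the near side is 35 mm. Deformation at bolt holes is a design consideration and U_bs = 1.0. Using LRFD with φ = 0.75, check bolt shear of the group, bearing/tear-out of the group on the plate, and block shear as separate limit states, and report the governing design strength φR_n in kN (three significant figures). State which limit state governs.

Bolt shear: A_b = π·27²/4 = 572.6 mm²; R_n = 469 × 572.6 × 5 × 1 / 1000 = 1343 kN → 0.75 × 1343 = 1010 kN.
Bearing: edge l_c = 25, r_n = 60 kN; interior l_c = 65, r_n = 129.6 kN; R_n = 60 + 4·129.6 = 578.4 kN → 434 kN.
Block shear: A_gv = 2100, A_nv = 1380, A_nt = 95 mm²; R_n = min(0.6F_uA_nv, 0.6F_yA_gv) + U_bs·F_u·A_nt = 353 kN → 265 kN.
Block shear governs: 265 kN.

265 kN (block shear governs)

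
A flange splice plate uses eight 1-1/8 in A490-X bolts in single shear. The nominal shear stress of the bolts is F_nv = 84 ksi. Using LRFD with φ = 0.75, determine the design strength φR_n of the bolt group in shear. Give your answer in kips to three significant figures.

A_b = π × 1.125² / 4 = 0.994 in².
R_n = F_nv · A_b · n · n_s = 84 × 0.994 × 8 × 1 = 668 kips.
Design strength φR_n = 0.75 × 668 = 501 kips.

501 kips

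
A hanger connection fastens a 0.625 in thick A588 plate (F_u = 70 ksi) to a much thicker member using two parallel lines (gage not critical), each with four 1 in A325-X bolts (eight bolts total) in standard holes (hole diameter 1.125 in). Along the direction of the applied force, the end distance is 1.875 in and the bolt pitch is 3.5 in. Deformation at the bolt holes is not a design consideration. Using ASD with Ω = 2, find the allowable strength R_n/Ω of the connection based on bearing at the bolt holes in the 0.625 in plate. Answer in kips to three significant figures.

Per bolt r_n = 1.5 l_c t F_u ≤ 3.0 d t F_u; upper limit = 3.0 × 1 × 0.625 × 70 = 131.2 kips.
Edge bolt: l_c = 1.875 − 1.125/2 = 1.312 in → 1.5 × 1.312 × 0.625 × 70 = 86.13 → r_n = 86.13 kips.
Interior bolts: l_c = 3.5 − 1.125 = 2.375 in → 1.5 × 2.375 × 0.625 × 70 = 155.9 → r_n = 131.2 kips.
R_n = 2 × 86.13 + 6 × 131.2 = 959.8 kips.
Allowable strength R_n/Ω = 959.8 / 2 = 480 kips.

480 kips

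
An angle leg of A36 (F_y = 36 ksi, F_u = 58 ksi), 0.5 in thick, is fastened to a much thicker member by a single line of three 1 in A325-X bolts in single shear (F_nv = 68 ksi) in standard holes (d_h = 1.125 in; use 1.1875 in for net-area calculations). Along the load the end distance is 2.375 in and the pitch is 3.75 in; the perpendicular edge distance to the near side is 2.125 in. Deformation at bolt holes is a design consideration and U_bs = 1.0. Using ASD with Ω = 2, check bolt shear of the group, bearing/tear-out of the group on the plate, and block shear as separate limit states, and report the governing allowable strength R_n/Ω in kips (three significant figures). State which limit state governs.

75.5 kips (block shear governs)

Bolt shear: A_b = π·1²/4 = 0.7854 in²; R_n = 68 × 0.7854 × 3 × 1 = 160.2 kips → 160.2 / 2 = 80.1 kips.
Bearing: edge l_c = 1.812, r_n = 63.07 kips; interior l_c = 2.625, r_n = 69.6 kips; R_n = 63.07 + 2·69.6 = 202.3 kips → 101 kips.
Block shear: A_gv = 4.938, A_nv = 3.453, A_nt = 0.7656 in²; R_n = min(0.6F_uA_nv, 0.6F_yA_gv) + U_bs·F_u·A_nt = 151.1 kips → 75.5 kips.
Block shear governs: 75.5 kips.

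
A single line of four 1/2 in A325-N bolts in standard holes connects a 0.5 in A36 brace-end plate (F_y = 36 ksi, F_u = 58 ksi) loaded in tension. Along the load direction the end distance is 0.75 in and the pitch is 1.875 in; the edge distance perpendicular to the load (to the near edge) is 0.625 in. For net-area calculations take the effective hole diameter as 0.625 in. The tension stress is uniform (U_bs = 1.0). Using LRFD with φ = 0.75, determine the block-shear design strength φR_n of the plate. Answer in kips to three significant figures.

58.4 kips

Shear plane L_v = 0.75 + 3·1.875 = 6.375 in; A_gv = 6.375 × 0.5 = 3.188 in².
A_nv = (6.375 − 3.5·0.625) × 0.5 = 2.094 in².
A_nt = (0.625 − 0.5·0.625) × 0.5 = 0.1562 in².
0.6 F_u A_nv = 72.86 kips; 0.6 F_y A_gv = 68.85 kips → shear yielding governs the shear term.
R_n = 68.85 + 1.0 × 58 × 0.1562 = 77.91 kips.
Design strength φR_n = 0.75 × 77.91 = 58.4 kips.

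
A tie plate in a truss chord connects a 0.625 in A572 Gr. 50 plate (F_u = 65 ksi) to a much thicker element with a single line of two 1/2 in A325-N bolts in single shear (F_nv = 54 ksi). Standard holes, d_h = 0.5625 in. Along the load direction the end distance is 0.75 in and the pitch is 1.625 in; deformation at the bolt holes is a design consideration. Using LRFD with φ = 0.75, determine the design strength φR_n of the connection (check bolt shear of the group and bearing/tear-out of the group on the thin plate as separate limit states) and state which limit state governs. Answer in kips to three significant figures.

Bolt shear: A_b = π·0.5²/4 = 0.1963 in²; R_n = 54 × 0.1963 × 2 × 1 = 21.21 kips → 0.75 × 21.21 = 15.9 kips.
Bearing (1.2 l_c t F_u ≤ 2.4 d t F_u): upper limit = 2.4·0.5·0.625·65 = 48.75 kips.
  Edge l_c = 0.75 − 0.5625/2 = 0.4688 → r_n = 22.85 kips; interior l_c = 1.625 − 0.5625 = 1.062 → r_n = 48.75 kips.
  R_n,bearing = 1·22.85 + 1·48.75 = 71.6 kips → 0.75 × 71.6 = 53.7 kips.
Bolt shear governs: 15.9 kips.

15.9 kips (bolt shear governs)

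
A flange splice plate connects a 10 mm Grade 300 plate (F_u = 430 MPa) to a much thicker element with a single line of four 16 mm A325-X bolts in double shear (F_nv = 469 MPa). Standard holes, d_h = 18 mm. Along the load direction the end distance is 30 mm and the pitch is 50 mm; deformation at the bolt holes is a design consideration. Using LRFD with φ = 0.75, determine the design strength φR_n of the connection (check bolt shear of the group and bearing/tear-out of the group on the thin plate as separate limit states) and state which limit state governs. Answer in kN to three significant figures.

453 kN (bearing governs)

Bolt shear: A_b = π·16²/4 = 201.1 mm²; R_n = 469 × 201.1 × 4 × 2 / 1000 = 754.4 kN → 0.75 × 754.4 = 566 kN.
Bearing (1.2 l_c t F_u ≤ 2.4 d t F_u): upper limit = 2.4·16·10·430 / 1000 = 165.1 kN.
  Edge l_c = 30 − 18/2 = 21 → r_n = 108.4 kN; interior l_c = 50 − 18 = 32 → r_n = 165.1 kN.
  R_n,bearing = 1·108.4 + 3·165.1 = 603.7 kN → 0.75 × 603.7 = 453 kN.
Bearing governs: 453 kN.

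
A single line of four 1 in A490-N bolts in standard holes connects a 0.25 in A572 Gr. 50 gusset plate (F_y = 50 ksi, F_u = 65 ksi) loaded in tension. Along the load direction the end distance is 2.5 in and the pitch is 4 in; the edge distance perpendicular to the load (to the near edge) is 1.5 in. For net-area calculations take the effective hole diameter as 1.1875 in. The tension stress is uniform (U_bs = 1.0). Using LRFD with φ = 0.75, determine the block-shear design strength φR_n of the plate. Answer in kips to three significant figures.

Shear plane L_v = 2.5 + 3·4 = 14.5 in; A_gv = 14.5 × 0.25 = 3.625 in².
A_nv = (14.5 − 3.5·1.1875) × 0.25 = 2.586 in².
A_nt = (1.5 − 0.5·1.1875) × 0.25 = 0.2266 in².
0.6 F_u A_nv = 100.9 kips; 0.6 F_y A_gv = 108.8 kips → shear rupture governs the shear term.
R_n = 100.9 + 1.0 × 65 × 0.2266 = 115.6 kips.
Design strength φR_n = 0.75 × 115.6 = 86.7 kips.

86.7 kips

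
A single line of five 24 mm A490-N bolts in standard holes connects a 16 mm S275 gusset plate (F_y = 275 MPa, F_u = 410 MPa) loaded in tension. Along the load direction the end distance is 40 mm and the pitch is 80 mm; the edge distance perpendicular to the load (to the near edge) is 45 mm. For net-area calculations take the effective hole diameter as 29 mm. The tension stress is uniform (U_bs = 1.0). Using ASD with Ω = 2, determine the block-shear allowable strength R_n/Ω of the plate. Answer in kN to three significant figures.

552 kN

Shear plane L_v = 40 + 4·80 = 360 mm; A_gv = 360 × 16 = 5760 mm².
A_nv = (360 − 4.5·29) × 16 = 3672 mm².
A_nt = (45 − 0.5·29) × 16 = 488 mm².
0.6 F_u A_nv = 903.3 kN; 0.6 F_y A_gv = 950.4 kN → shear rupture governs the shear term.
R_n = 903.3 + 1.0 × 410 × 488 / 1000 = 1103 kN.
Allowable strength R_n/Ω = 1103 / 2 = 552 kN.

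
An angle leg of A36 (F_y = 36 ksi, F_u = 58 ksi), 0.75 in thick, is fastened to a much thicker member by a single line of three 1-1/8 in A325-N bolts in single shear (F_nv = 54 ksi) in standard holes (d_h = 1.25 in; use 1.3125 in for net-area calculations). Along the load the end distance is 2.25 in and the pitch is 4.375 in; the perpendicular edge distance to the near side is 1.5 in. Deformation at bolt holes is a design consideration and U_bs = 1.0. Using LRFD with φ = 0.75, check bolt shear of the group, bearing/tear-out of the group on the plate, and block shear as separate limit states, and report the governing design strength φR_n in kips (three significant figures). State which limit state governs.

121 kips (bolt shear governs)

Bolt shear: A_b = π·1.125²/4 = 0.994 in²; R_n = 54 × 0.994 × 3 × 1 = 161 kips → 0.75 × 161 = 121 kips.
Bearing: edge l_c = 1.625, r_n = 84.82 kips; interior l_c = 3.125, r_n = 117.4 kips; R_n = 84.82 + 2·117.4 = 319.7 kips → 240 kips.
Block shear: A_gv = 8.25, A_nv = 5.789, A_nt = 0.6328 in²; R_n = min(0.6F_uA_nv, 0.6F_yA_gv) + U_bs·F_u·A_nt = 214.9 kips → 161 kips.
Bolt shear governs: 121 kips.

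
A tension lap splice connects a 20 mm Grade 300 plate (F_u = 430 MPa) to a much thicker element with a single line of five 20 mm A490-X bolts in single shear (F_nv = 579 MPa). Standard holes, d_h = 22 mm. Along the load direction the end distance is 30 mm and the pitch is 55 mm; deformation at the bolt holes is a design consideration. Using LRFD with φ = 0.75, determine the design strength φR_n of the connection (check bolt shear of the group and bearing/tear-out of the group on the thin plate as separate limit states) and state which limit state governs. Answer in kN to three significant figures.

Bolt shear: A_b = π·20²/4 = 314.2 mm²; R_n = 579 × 314.2 × 5 × 1 / 1000 = 909.5 kN → 0.75 × 909.5 = 682 kN.
Bearing (1.2 l_c t F_u ≤ 2.4 d t F_u): upper limit = 2.4·20·20·430 / 1000 = 412.8 kN.
  Edge l_c = 30 − 22/2 = 19 → r_n = 196.1 kN; interior l_c = 55 − 22 = 33 → r_n = 340.6 kN.
  R_n,bearing = 1·196.1 + 4·340.6 = 1558 kN → 0.75 × 1558 = 1170 kN.
Bolt shear governs: 682 kN.

682 kN (bolt shear governs)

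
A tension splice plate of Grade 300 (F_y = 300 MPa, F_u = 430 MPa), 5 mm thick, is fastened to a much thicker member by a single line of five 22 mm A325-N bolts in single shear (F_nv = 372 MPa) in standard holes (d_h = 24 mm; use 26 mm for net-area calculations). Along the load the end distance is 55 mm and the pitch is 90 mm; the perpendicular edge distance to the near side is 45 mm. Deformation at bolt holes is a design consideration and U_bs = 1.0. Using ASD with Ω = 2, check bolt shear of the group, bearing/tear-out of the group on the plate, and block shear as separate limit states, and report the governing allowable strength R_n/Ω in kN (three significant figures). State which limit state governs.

221 kN (block shear governs)

Bolt shear: A_b = π·22²/4 = 380.1 mm²; R_n = 372 × 380.1 × 5 × 1 / 1000 = 707 kN → 707 / 2 = 354 kN.
Bearing: edge l_c = 43, r_n = 110.9 kN; interior l_c = 66, r_n = 113.5 kN; R_n = 110.9 + 4·113.5 = 565 kN → 283 kN.
Block shear: A_gv = 2075, A_nv = 1490, A_nt = 160 mm²; R_n = min(0.6F_uA_nv, 0.6F_yA_gv) + U_bs·F_u·A_nt = 442.3 kN → 221 kN.
Block shear governs: 221 kN.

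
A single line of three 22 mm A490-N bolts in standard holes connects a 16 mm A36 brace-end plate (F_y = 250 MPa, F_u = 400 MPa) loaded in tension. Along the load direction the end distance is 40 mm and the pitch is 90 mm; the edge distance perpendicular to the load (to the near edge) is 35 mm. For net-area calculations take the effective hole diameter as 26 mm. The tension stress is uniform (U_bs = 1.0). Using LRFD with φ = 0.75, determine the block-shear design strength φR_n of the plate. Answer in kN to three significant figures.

Shear plane L_v = 40 + 2·90 = 220 mm; A_gv = 220 × 16 = 3520 mm².
A_nv = (220 − 2.5·26) × 16 = 2480 mm².
A_nt = (35 − 0.5·26) × 16 = 352 mm².
0.6 F_u A_nv = 595.2 kN; 0.6 F_y A_gv = 528 kN → shear yielding governs the shear term.
R_n = 528 + 1.0 × 400 × 352 / 1000 = 668.8 kN.
Design strength φR_n = 0.75 × 668.8 = 502 kN.

502 kN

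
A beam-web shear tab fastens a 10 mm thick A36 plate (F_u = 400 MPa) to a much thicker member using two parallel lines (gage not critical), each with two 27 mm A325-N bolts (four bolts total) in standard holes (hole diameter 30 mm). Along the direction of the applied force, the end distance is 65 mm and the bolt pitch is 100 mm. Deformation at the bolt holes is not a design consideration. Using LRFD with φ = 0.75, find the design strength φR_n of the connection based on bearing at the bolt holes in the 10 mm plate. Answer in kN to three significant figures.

936 kN

Per bolt r_n = 1.5 l_c t F_u ≤ 3.0 d t F_u; upper limit = 3.0 × 27 × 10 × 400 / 1000 = 324 kN.
Edge bolt: l_c = 65 − 30/2 = 50 mm → 1.5 × 50 × 10 × 400 / 1000 = 300 → r_n = 300 kN.
Interior bolts: l_c = 100 − 30 = 70 mm → 1.5 × 70 × 10 × 400 / 1000 = 420 → r_n = 324 kN.
R_n = 2 × 300 + 2 × 324 = 1248 kN.
Design strength φR_n = 0.75 × 1248 = 936 kN.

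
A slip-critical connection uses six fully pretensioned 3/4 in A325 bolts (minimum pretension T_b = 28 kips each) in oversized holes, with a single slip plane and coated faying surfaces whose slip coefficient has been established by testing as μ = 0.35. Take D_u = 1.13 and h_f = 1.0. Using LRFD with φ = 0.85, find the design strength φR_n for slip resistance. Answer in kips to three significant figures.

56.5 kips

R_n = μ · D_u · h_f · T_b · n_s · n_b = 0.35 × 1.13 × 1.0 × 28 × 1 × 6 = 66.44 kips.
Design strength φR_n = 0.85 × 66.44 = 56.5 kips.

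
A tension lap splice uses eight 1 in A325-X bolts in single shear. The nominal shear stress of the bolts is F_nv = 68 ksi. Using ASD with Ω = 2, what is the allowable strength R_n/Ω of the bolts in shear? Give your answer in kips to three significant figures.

A_b = π × 1² / 4 = 0.7854 in².
R_n = F_nv · A_b · n · n_s = 68 × 0.7854 × 8 × 1 = 427.3 kips.
Allowable strength R_n/Ω = 427.3 / 2 = 214 kips.

214 kips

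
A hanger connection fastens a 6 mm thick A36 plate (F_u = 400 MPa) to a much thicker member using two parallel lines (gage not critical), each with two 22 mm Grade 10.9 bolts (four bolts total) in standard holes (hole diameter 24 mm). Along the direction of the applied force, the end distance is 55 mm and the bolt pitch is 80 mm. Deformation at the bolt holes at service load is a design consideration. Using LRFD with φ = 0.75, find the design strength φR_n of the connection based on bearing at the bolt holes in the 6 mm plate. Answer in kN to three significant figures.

Per bolt r_n = 1.2 l_c t F_u ≤ 2.4 d t F_u; upper limit = 2.4 × 22 × 6 × 400 / 1000 = 126.7 kN.
Edge bolt: l_c = 55 − 24/2 = 43 mm → 1.2 × 43 × 6 × 400 / 1000 = 123.8 → r_n = 123.8 kN.
Interior bolts: l_c = 80 − 24 = 56 mm → 1.2 × 56 × 6 × 400 / 1000 = 161.3 → r_n = 126.7 kN.
R_n = 2 × 123.8 + 2 × 126.7 = 501.1 kN.
Design strength φR_n = 0.75 × 501.1 = 376 kN.

376 kN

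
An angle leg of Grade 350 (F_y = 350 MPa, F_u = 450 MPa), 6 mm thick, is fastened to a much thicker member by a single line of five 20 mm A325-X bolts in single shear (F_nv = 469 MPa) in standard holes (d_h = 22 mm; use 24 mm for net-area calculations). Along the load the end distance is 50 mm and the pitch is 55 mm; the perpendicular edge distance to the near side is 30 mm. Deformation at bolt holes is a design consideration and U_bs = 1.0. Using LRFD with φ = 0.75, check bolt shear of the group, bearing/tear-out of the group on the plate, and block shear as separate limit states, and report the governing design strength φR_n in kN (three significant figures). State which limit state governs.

Bolt shear: A_b = π·20²/4 = 314.2 mm²; R_n = 469 × 314.2 × 5 × 1 / 1000 = 736.7 kN → 0.75 × 736.7 = 553 kN.
Bearing: edge l_c = 39, r_n = 126.4 kN; interior l_c = 33, r_n = 106.9 kN; R_n = 126.4 + 4·106.9 = 554 kN → 416 kN.
Block shear: A_gv = 1620, A_nv = 972, A_nt = 108 mm²; R_n = min(0.6F_uA_nv, 0.6F_yA_gv) + U_bs·F_u·A_nt = 311 kN → 233 kN.
Block shear governs: 233 kN.

233 kN (block shear governs)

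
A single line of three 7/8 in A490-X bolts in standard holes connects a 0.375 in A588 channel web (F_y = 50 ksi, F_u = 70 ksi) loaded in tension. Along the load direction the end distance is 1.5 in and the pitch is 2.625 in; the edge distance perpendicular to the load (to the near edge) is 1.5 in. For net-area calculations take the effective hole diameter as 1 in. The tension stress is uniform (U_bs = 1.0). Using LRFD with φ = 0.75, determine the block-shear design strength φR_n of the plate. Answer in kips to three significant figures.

69.9 kips

Shear plane L_v = 1.5 + 2·2.625 = 6.75 in; A_gv = 6.75 × 0.375 = 2.531 in².
A_nv = (6.75 − 2.5·1) × 0.375 = 1.594 in².
A_nt = (1.5 − 0.5·1) × 0.375 = 0.375 in².
0.6 F_u A_nv = 66.94 kips; 0.6 F_y A_gv = 75.94 kips → shear rupture governs the shear term.
R_n = 66.94 + 1.0 × 70 × 0.375 = 93.19 kips.
Design strength φR_n = 0.75 × 93.19 = 69.9 kips.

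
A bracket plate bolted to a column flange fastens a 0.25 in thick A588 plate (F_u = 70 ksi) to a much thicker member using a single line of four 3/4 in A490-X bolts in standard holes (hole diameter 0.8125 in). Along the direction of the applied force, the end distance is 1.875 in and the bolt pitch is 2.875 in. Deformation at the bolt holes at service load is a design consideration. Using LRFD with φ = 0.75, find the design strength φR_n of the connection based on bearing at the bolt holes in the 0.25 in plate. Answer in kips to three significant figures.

Per bolt r_n = 1.2 l_c t F_u ≤ 2.4 d t F_u; upper limit = 2.4 × 0.75 × 0.25 × 70 = 31.5 kips.
Edge bolt: l_c = 1.875 − 0.8125/2 = 1.469 in → 1.2 × 1.469 × 0.25 × 70 = 30.84 → r_n = 30.84 kips.
Interior bolts: l_c = 2.875 − 0.8125 = 2.062 in → 1.2 × 2.062 × 0.25 × 70 = 43.31 → r_n = 31.5 kips.
R_n = 1 × 30.84 + 3 × 31.5 = 125.3 kips.
Design strength φR_n = 0.75 × 125.3 = 94 kips.

94 kips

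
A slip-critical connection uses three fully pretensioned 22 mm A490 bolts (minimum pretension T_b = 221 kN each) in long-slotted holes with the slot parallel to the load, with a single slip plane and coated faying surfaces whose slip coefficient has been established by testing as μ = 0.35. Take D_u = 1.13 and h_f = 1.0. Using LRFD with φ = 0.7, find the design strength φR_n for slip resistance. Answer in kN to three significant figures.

184 kN

R_n = μ · D_u · h_f · T_b · n_s · n_b = 0.35 × 1.13 × 1.0 × 221 × 1 × 3 = 262.2 kN.
Design strength φR_n = 0.7 × 262.2 = 184 kN.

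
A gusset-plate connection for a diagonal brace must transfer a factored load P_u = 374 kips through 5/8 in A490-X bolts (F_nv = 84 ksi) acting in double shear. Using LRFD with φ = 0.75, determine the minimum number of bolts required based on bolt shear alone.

10 bolts

A_b = π·0.625²/4 = 0.3068 in².
Per-bolt design strength φR_n = 0.75 × 84 × 0.3068 × 2 = 38.66 kips.
n ≥ 374 / 38.66 = 9.675 → use 10 bolts.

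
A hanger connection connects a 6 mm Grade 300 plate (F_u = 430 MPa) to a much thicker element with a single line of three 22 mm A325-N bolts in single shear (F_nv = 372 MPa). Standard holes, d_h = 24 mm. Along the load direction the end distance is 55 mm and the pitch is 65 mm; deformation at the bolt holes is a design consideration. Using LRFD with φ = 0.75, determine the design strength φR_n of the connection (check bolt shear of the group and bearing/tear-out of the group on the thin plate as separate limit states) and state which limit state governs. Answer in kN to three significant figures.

Bolt shear: A_b = π·22²/4 = 380.1 mm²; R_n = 372 × 380.1 × 3 × 1 / 1000 = 424.2 kN → 0.75 × 424.2 = 318 kN.
Bearing (1.2 l_c t F_u ≤ 2.4 d t F_u): upper limit = 2.4·22·6·430 / 1000 = 136.2 kN.
  Edge l_c = 55 − 24/2 = 43 → r_n = 133.1 kN; interior l_c = 65 − 24 = 41 → r_n = 126.9 kN.
  R_n,bearing = 1·133.1 + 2·126.9 = 387 kN → 0.75 × 387 = 290 kN.
Bearing governs: 290 kN.

290 kN (bearing governs)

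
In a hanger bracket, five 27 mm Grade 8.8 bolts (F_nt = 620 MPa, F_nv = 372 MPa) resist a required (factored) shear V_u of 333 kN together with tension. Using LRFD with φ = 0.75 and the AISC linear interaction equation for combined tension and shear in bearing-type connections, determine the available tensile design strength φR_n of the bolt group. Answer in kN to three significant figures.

A_b = π·27²/4 = 572.6 mm²; f_rv = 333 × 1000 / (5 × 572.6) = 116.3 MPa.
F'_nt = 1.3 F_nt − (F_nt / φF_nv) f_rv = 1.3·620 − (620/(0.75·372))·116.3 = 547.5 MPa, capped at F_nt → F'_nt = 547.5 MPa.
R_n = F'_nt · A_b · n = 547.5 × 572.6 × 5 / 1000 = 1567 kN.
Design strength φR_n = 0.75 × 1567 = 1180 kN.

1180 kN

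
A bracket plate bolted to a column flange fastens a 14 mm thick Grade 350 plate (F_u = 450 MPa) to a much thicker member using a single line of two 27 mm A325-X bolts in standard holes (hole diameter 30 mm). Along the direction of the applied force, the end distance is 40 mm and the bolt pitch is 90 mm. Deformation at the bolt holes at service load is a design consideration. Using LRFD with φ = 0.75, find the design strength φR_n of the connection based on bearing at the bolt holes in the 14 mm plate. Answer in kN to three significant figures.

448 kN

Per bolt r_n = 1.2 l_c t F_u ≤ 2.4 d t F_u; upper limit = 2.4 × 27 × 14 × 450 / 1000 = 408.2 kN.
Edge bolt: l_c = 40 − 30/2 = 25 mm → 1.2 × 25 × 14 × 450 / 1000 = 189 → r_n = 189 kN.
Interior bolts: l_c = 90 − 30 = 60 mm → 1.2 × 60 × 14 × 450 / 1000 = 453.6 → r_n = 408.2 kN.
R_n = 1 × 189 + 1 × 408.2 = 597.2 kN.
Design strength φR_n = 0.75 × 597.2 = 448 kN.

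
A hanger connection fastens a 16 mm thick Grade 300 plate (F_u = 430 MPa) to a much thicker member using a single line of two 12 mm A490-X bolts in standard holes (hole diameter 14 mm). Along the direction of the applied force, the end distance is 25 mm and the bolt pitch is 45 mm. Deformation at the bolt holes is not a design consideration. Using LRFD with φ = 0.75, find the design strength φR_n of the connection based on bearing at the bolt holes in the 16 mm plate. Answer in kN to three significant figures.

325 kN

Per bolt r_n = 1.5 l_c t F_u ≤ 3.0 d t F_u; upper limit = 3.0 × 12 × 16 × 430 / 1000 = 247.7 kN.
Edge bolt: l_c = 25 − 14/2 = 18 mm → 1.5 × 18 × 16 × 430 / 1000 = 185.8 → r_n = 185.8 kN.
Interior bolts: l_c = 45 − 14 = 31 mm → 1.5 × 31 × 16 × 430 / 1000 = 319.9 → r_n = 247.7 kN.
R_n = 1 × 185.8 + 1 × 247.7 = 433.4 kN.
Design strength φR_n = 0.75 × 433.4 = 325 kN.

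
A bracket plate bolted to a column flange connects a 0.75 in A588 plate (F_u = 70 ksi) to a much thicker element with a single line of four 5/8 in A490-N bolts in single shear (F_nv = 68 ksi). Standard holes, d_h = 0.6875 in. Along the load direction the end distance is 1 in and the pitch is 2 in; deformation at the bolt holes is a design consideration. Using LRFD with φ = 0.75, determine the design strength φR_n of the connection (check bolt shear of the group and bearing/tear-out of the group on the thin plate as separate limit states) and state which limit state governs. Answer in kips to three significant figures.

Bolt shear: A_b = π·0.625²/4 = 0.3068 in²; R_n = 68 × 0.3068 × 4 × 1 = 83.45 kips → 0.75 × 83.45 = 62.6 kips.
Bearing (1.2 l_c t F_u ≤ 2.4 d t F_u): upper limit = 2.4·0.625·0.75·70 = 78.75 kips.
  Edge l_c = 1 − 0.6875/2 = 0.6562 → r_n = 41.34 kips; interior l_c = 2 − 0.6875 = 1.312 → r_n = 78.75 kips.
  R_n,bearing = 1·41.34 + 3·78.75 = 277.6 kips → 0.75 × 277.6 = 208 kips.
Bolt shear governs: 62.6 kips.

62.6 kips (bolt shear governs)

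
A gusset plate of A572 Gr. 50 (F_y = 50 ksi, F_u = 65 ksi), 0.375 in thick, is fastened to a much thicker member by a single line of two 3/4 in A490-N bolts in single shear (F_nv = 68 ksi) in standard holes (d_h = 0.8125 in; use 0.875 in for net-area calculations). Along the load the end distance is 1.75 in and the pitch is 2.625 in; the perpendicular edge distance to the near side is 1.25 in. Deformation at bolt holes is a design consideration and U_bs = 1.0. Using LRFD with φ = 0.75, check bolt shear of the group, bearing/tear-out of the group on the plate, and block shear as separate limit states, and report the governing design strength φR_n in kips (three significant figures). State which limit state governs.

Bolt shear: A_b = π·0.75²/4 = 0.4418 in²; R_n = 68 × 0.4418 × 2 × 1 = 60.08 kips → 0.75 × 60.08 = 45.1 kips.
Bearing: edge l_c = 1.344, r_n = 39.3 kips; interior l_c = 1.812, r_n = 43.87 kips; R_n = 39.3 + 1·43.87 = 83.18 kips → 62.4 kips.
Block shear: A_gv = 1.641, A_nv = 1.148, A_nt = 0.3047 in²; R_n = min(0.6F_uA_nv, 0.6F_yA_gv) + U_bs·F_u·A_nt = 64.59 kips → 48.4 kips.
Bolt shear governs: 45.1 kips.

45.1 kips (bolt shear governs)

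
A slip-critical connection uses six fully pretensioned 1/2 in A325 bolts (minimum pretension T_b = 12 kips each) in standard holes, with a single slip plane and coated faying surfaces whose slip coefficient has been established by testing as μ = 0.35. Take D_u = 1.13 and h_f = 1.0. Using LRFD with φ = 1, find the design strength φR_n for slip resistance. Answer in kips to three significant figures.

R_n = μ · D_u · h_f · T_b · n_s · n_b = 0.35 × 1.13 × 1.0 × 12 × 1 × 6 = 28.48 kips.
Design strength φR_n = 1 × 28.48 = 28.5 kips.

28.5 kips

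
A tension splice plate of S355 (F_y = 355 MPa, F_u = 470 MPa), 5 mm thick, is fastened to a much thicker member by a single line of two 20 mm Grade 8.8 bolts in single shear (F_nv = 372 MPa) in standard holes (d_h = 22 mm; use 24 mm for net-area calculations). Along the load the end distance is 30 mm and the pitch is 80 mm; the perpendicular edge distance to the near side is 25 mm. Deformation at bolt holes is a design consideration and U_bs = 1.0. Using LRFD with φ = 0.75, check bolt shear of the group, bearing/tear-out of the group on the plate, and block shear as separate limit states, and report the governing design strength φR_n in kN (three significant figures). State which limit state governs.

101 kN (block shear governs)

Bolt shear: A_b = π·20²/4 = 314.2 mm²; R_n = 372 × 314.2 × 2 × 1 / 1000 = 233.7 kN → 0.75 × 233.7 = 175 kN.
Bearing: edge l_c = 19, r_n = 53.58 kN; interior l_c = 58, r_n = 112.8 kN; R_n = 53.58 + 1·112.8 = 166.4 kN → 125 kN.
Block shear: A_gv = 550, A_nv = 370, A_nt = 65 mm²; R_n = min(0.6F_uA_nv, 0.6F_yA_gv) + U_bs·F_u·A_nt = 134.9 kN → 101 kN.
Block shear governs: 101 kN.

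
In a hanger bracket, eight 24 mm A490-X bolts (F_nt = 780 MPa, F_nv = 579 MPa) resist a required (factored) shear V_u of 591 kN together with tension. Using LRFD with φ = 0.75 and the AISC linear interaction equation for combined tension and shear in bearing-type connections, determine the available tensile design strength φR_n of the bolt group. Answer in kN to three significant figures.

1960 kN

A_b = π·24²/4 = 452.4 mm²; f_rv = 591 × 1000 / (8 × 452.4) = 163.3 MPa.
F'_nt = 1.3 F_nt − (F_nt / φF_nv) f_rv = 1.3·780 − (780/(0.75·579))·163.3 = 720.7 MPa, capped at F_nt → F'_nt = 720.7 MPa.
R_n = F'_nt · A_b · n = 720.7 × 452.4 × 8 / 1000 = 2608 kN.
Design strength φR_n = 0.75 × 2608 = 1960 kN.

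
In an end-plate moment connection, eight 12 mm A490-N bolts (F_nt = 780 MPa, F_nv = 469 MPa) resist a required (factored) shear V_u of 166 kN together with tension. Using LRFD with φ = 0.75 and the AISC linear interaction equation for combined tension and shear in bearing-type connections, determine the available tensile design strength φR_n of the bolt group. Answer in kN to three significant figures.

412 kN

A_b = π·12²/4 = 113.1 mm²; f_rv = 166 × 1000 / (8 × 113.1) = 183.5 MPa.
F'_nt = 1.3 F_nt − (F_nt / φF_nv) f_rv = 1.3·780 − (780/(0.75·469))·183.5 = 607.2 MPa, capped at F_nt → F'_nt = 607.2 MPa.
R_n = F'_nt · A_b · n = 607.2 × 113.1 × 8 / 1000 = 549.3 kN.
Design strength φR_n = 0.75 × 549.3 = 412 kN.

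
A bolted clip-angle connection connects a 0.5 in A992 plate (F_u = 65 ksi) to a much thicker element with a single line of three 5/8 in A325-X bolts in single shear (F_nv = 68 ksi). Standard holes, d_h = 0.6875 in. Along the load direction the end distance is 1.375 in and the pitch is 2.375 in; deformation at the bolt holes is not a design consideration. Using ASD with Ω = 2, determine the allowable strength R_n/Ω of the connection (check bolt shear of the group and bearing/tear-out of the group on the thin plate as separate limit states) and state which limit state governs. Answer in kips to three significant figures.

Bolt shear: A_b = π·0.625²/4 = 0.3068 in²; R_n = 68 × 0.3068 × 3 × 1 = 62.59 kips → 62.59 / 2 = 31.3 kips.
Bearing (1.5 l_c t F_u ≤ 3.0 d t F_u): upper limit = 3.0·0.625·0.5·65 = 60.94 kips.
  Edge l_c = 1.375 − 0.6875/2 = 1.031 → r_n = 50.27 kips; interior l_c = 2.375 − 0.6875 = 1.688 → r_n = 60.94 kips.
  R_n,bearing = 1·50.27 + 2·60.94 = 172.1 kips → 172.1 / 2 = 86.1 kips.
Bolt shear governs: 31.3 kips.

31.3 kips (bolt shear governs)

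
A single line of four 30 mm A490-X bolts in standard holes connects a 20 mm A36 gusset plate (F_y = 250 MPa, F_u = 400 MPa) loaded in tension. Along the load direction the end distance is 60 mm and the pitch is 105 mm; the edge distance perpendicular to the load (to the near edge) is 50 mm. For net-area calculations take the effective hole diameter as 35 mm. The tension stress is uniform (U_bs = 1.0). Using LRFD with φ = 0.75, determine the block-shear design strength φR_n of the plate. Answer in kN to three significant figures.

Shear plane L_v = 60 + 3·105 = 375 mm; A_gv = 375 × 20 = 7500 mm².
A_nv = (375 − 3.5·35) × 20 = 5050 mm².
A_nt = (50 − 0.5·35) × 20 = 650 mm².
0.6 F_u A_nv = 1212 kN; 0.6 F_y A_gv = 1125 kN → shear yielding governs the shear term.
R_n = 1125 + 1.0 × 400 × 650 / 1000 = 1385 kN.
Design strength φR_n = 0.75 × 1385 = 1040 kN.

1040 kN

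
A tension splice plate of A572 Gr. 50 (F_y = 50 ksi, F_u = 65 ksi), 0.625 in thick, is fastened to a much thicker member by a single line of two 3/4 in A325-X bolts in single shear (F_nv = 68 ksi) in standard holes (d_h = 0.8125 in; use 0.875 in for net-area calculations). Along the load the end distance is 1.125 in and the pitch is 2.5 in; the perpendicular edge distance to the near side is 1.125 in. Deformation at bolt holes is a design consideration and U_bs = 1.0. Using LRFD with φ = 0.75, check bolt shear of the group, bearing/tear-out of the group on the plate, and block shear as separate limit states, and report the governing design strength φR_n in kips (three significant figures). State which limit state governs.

45.1 kips (bolt shear governs)

Bolt shear: A_b = π·0.75²/4 = 0.4418 in²; R_n = 68 × 0.4418 × 2 × 1 = 60.08 kips → 0.75 × 60.08 = 45.1 kips.
Bearing: edge l_c = 0.7188, r_n = 35.04 kips; interior l_c = 1.688, r_n = 73.12 kips; R_n = 35.04 + 1·73.12 = 108.2 kips → 81.1 kips.
Block shear: A_gv = 2.266, A_nv = 1.445, A_nt = 0.4297 in²; R_n = min(0.6F_uA_nv, 0.6F_yA_gv) + U_bs·F_u·A_nt = 84.3 kips → 63.2 kips.
Bolt shear governs: 45.1 kips.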